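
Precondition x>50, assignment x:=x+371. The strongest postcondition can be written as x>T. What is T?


Formula: sp(P, x:=E) = exists old_x. (x = E[old_x/x]) AND P[old_x/x] (old_x is the value of x before the assignment; eliminate old_x by solving x = E[old_x/x] for old_x)
Step 1: Precondition P: x>50, i.e. old_x > 50
Step 2: Assignment gives x = old_x + 371, so old_x = x - 371
Step 3: Substitute into P: x - 371 > 50
Step 4: Simplify: x > 50+371 = 421

421


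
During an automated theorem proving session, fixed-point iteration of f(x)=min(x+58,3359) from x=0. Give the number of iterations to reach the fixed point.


Step 1: x=0, cap=3359, increment=58
Step 2: x grows by 58 each step until capped at 3359; fixed point is x=3359
Step 3: iterations = ceil(3359/58) = 58

58


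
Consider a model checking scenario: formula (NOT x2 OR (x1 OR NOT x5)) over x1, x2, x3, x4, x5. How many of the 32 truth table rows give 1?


Formula: (NOT x2 OR (x1 OR NOT x5)) over 5 vars (32 rows)
Evaluate each row (x1, x2, x3, x4, x5 as bits, MSB first):
  row 0 [00000]: (NOT 0 OR (0 OR NOT 0)) -> 1
  row 1 [00001]: (NOT 0 OR (0 OR NOT 1)) -> 1
  row 2 [00010]: (NOT 0 OR (0 OR NOT 0)) -> 1
  row 3 [00011]: (NOT 0 OR (0 OR NOT 1)) -> 1
  row 4 [00100]: (NOT 0 OR (0 OR NOT 0)) -> 1
  row 5 [00101]: (NOT 0 OR (0 OR NOT 1)) -> 1
  row 6 [00110]: (NOT 0 OR (0 OR NOT 0)) -> 1
  row 7 [00111]: (NOT 0 OR (0 OR NOT 1)) -> 1
  row 8 [01000]: (NOT 1 OR (0 OR NOT 0)) -> 1
  row 9 [01001]: (NOT 1 OR (0 OR NOT 1)) -> 0
  row 10 [01010]: (NOT 1 OR (0 OR NOT 0)) -> 1
  row 11 [01011]: (NOT 1 OR (0 OR NOT 1)) -> 0
  row 12 [01100]: (NOT 1 OR (0 OR NOT 0)) -> 1
  row 13 [01101]: (NOT 1 OR (0 OR NOT 1)) -> 0
  row 14 [01110]: (NOT 1 OR (0 OR NOT 0)) -> 1
  row 15 [01111]: (NOT 1 OR (0 OR NOT 1)) -> 0
  row 16 [10000]: (NOT 0 OR (1 OR NOT 0)) -> 1
  row 17 [10001]: (NOT 0 OR (1 OR NOT 1)) -> 1
  row 18 [10010]: (NOT 0 OR (1 OR NOT 0)) -> 1
  row 19 [10011]: (NOT 0 OR (1 OR NOT 1)) -> 1
  row 20 [10100]: (NOT 0 OR (1 OR NOT 0)) -> 1
  row 21 [10101]: (NOT 0 OR (1 OR NOT 1)) -> 1
  row 22 [10110]: (NOT 0 OR (1 OR NOT 0)) -> 1
  row 23 [10111]: (NOT 0 OR (1 OR NOT 1)) -> 1
  row 24 [11000]: (NOT 1 OR (1 OR NOT 0)) -> 1
  row 25 [11001]: (NOT 1 OR (1 OR NOT 1)) -> 1
  row 26 [11010]: (NOT 1 OR (1 OR NOT 0)) -> 1
  row 27 [11011]: (NOT 1 OR (1 OR NOT 1)) -> 1
  row 28 [11100]: (NOT 1 OR (1 OR NOT 0)) -> 1
  row 29 [11101]: (NOT 1 OR (1 OR NOT 1)) -> 1
  row 30 [11110]: (NOT 1 OR (1 OR NOT 0)) -> 1
  row 31 [11111]: (NOT 1 OR (1 OR NOT 1)) -> 1
Full result column, 8 rows per line (x1,x2 fixed per line; x3,x4,x5 runs 000..111 left to right):
  rows 0-7 [x1,x2=00]: 11111111  (ones: 8)
  rows 8-15 [x1,x2=01]: 10101010  (ones: 4)
  rows 16-23 [x1,x2=10]: 11111111  (ones: 8)
  rows 24-31 [x1,x2=11]: 11111111  (ones: 8)
Count of 1-rows = 8+4+8+8 = 28

28


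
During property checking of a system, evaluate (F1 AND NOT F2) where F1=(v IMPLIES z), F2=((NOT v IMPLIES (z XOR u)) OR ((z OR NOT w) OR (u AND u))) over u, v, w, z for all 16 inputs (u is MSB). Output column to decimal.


F1 = (v IMPLIES z)
F2 = ((NOT v IMPLIES (z XOR u)) OR ((z OR NOT w) OR (u AND u)))
Counterexample to F1=>F2 is where F1=1 and F2=0.
Evaluate each row (bits = u,v,w,z, MSB first):
  row 0 [0000]: F1=1 F2=1 -> F1&~F2 -> 0
  row 1 [0001]: F1=1 F2=1 -> F1&~F2 -> 0
  row 2 [0010]: F1=1 F2=0 -> F1&~F2 -> 1
  row 3 [0011]: F1=1 F2=1 -> F1&~F2 -> 0
  row 4 [0100]: F1=0 F2=1 -> F1&~F2 -> 0
  row 5 [0101]: F1=1 F2=1 -> F1&~F2 -> 0
  row 6 [0110]: F1=0 F2=1 -> F1&~F2 -> 0
  row 7 [0111]: F1=1 F2=1 -> F1&~F2 -> 0
  row 8 [1000]: F1=1 F2=1 -> F1&~F2 -> 0
  row 9 [1001]: F1=1 F2=1 -> F1&~F2 -> 0
  row 10 [1010]: F1=1 F2=1 -> F1&~F2 -> 0
  row 11 [1011]: F1=1 F2=1 -> F1&~F2 -> 0
  row 12 [1100]: F1=0 F2=1 -> F1&~F2 -> 0
  row 13 [1101]: F1=1 F2=1 -> F1&~F2 -> 0
  row 14 [1110]: F1=0 F2=1 -> F1&~F2 -> 0
  row 15 [1111]: F1=1 F2=1 -> F1&~F2 -> 0
Full result column, 4 rows per line (u,v fixed per line; w,z runs 00..11 left to right):
  rows 0-3 [u,v=00]: 0010  = hex 2
  rows 4-7 [u,v=01]: 0000  = hex 0
  rows 8-11 [u,v=10]: 0000  = hex 0
  rows 12-15 [u,v=11]: 0000  = hex 0
Counterexample vector (row 0 .. row 15) = 0010000000000000
Output column grouped in 4s = 0010 0000 0000 0000 = 0x2000
Convert to decimal digit by digit (value = value*16 + digit):
  2 -> 2
  2*16 + 0 = 32
  32*16 + 0 = 512
  512*16 + 0 = 8192
Decimal = 8192

8192


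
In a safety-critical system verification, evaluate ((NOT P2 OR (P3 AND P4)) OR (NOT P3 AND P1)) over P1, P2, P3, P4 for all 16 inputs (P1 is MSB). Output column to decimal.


Formula: ((NOT P2 OR (P3 AND P4)) OR (NOT P3 AND P1)) over P1, P2, P3, P4 (16 rows)
Evaluate each row (bits = P1,P2,P3,P4, MSB first):
  row 0 [0000]: ((NOT 0 OR (0 AND 0)) OR (NOT 0 AND 0)) -> 1
  row 1 [0001]: ((NOT 0 OR (0 AND 1)) OR (NOT 0 AND 0)) -> 1
  row 2 [0010]: ((NOT 0 OR (1 AND 0)) OR (NOT 1 AND 0)) -> 1
  row 3 [0011]: ((NOT 0 OR (1 AND 1)) OR (NOT 1 AND 0)) -> 1
  row 4 [0100]: ((NOT 1 OR (0 AND 0)) OR (NOT 0 AND 0)) -> 0
  row 5 [0101]: ((NOT 1 OR (0 AND 1)) OR (NOT 0 AND 0)) -> 0
  row 6 [0110]: ((NOT 1 OR (1 AND 0)) OR (NOT 1 AND 0)) -> 0
  row 7 [0111]: ((NOT 1 OR (1 AND 1)) OR (NOT 1 AND 0)) -> 1
  row 8 [1000]: ((NOT 0 OR (0 AND 0)) OR (NOT 0 AND 1)) -> 1
  row 9 [1001]: ((NOT 0 OR (0 AND 1)) OR (NOT 0 AND 1)) -> 1
  row 10 [1010]: ((NOT 0 OR (1 AND 0)) OR (NOT 1 AND 1)) -> 1
  row 11 [1011]: ((NOT 0 OR (1 AND 1)) OR (NOT 1 AND 1)) -> 1
  row 12 [1100]: ((NOT 1 OR (0 AND 0)) OR (NOT 0 AND 1)) -> 1
  row 13 [1101]: ((NOT 1 OR (0 AND 1)) OR (NOT 0 AND 1)) -> 1
  row 14 [1110]: ((NOT 1 OR (1 AND 0)) OR (NOT 1 AND 1)) -> 0
  row 15 [1111]: ((NOT 1 OR (1 AND 1)) OR (NOT 1 AND 1)) -> 1
Full result column, 4 rows per line (P1,P2 fixed per line; P3,P4 runs 00..11 left to right):
  rows 0-3 [P1,P2=00]: 1111  = hex F
  rows 4-7 [P1,P2=01]: 0001  = hex 1
  rows 8-11 [P1,P2=10]: 1111  = hex F
  rows 12-15 [P1,P2=11]: 1101  = hex D
Output column (row 0 .. row 15) = 1111000111111101
Output column grouped in 4s = 1111 0001 1111 1101 = 0xF1FD
Convert to decimal digit by digit (value = value*16 + digit):
  F -> 15
  15*16 + 1 = 241
  241*16 + 15 (F) = 3871
  3871*16 + 13 (D) = 61949
Decimal = 61949

61949


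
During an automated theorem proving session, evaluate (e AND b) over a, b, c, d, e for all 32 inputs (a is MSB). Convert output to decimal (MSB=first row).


Formula: (e AND b) over a, b, c, d, e (32 rows)
Evaluate each row (bits = a,b,c,d,e, MSB first):
  row 0 [00000]: (0 AND 0) -> 0
  row 1 [00001]: (1 AND 0) -> 0
  row 2 [00010]: (0 AND 0) -> 0
  row 3 [00011]: (1 AND 0) -> 0
  row 4 [00100]: (0 AND 0) -> 0
  row 5 [00101]: (1 AND 0) -> 0
  row 6 [00110]: (0 AND 0) -> 0
  row 7 [00111]: (1 AND 0) -> 0
  row 8 [01000]: (0 AND 1) -> 0
  row 9 [01001]: (1 AND 1) -> 1
  row 10 [01010]: (0 AND 1) -> 0
  row 11 [01011]: (1 AND 1) -> 1
  row 12 [01100]: (0 AND 1) -> 0
  row 13 [01101]: (1 AND 1) -> 1
  row 14 [01110]: (0 AND 1) -> 0
  row 15 [01111]: (1 AND 1) -> 1
  row 16 [10000]: (0 AND 0) -> 0
  row 17 [10001]: (1 AND 0) -> 0
  row 18 [10010]: (0 AND 0) -> 0
  row 19 [10011]: (1 AND 0) -> 0
  row 20 [10100]: (0 AND 0) -> 0
  row 21 [10101]: (1 AND 0) -> 0
  row 22 [10110]: (0 AND 0) -> 0
  row 23 [10111]: (1 AND 0) -> 0
  row 24 [11000]: (0 AND 1) -> 0
  row 25 [11001]: (1 AND 1) -> 1
  row 26 [11010]: (0 AND 1) -> 0
  row 27 [11011]: (1 AND 1) -> 1
  row 28 [11100]: (0 AND 1) -> 0
  row 29 [11101]: (1 AND 1) -> 1
  row 30 [11110]: (0 AND 1) -> 0
  row 31 [11111]: (1 AND 1) -> 1
Full result column, 4 rows per line (a,b,c fixed per line; d,e runs 00..11 left to right):
  rows 0-3 [a,b,c=000]: 0000  = hex 0
  rows 4-7 [a,b,c=001]: 0000  = hex 0
  rows 8-11 [a,b,c=010]: 0101  = hex 5
  rows 12-15 [a,b,c=011]: 0101  = hex 5
  rows 16-19 [a,b,c=100]: 0000  = hex 0
  rows 20-23 [a,b,c=101]: 0000  = hex 0
  rows 24-27 [a,b,c=110]: 0101  = hex 5
  rows 28-31 [a,b,c=111]: 0101  = hex 5
Output column (row 0 .. row 31) = 00000000010101010000000001010101
Output column grouped in 4s = 0000 0000 0101 0101 0000 0000 0101 0101 = 0x00550055
Convert to decimal digit by digit (value = value*16 + digit):
  0 -> 0
  0*16 + 0 = 0
  0*16 + 5 = 5
  5*16 + 5 = 85
  85*16 + 0 = 1360
  1360*16 + 0 = 21760
  21760*16 + 5 = 348165
  348165*16 + 5 = 5570645
Decimal = 5570645

5570645


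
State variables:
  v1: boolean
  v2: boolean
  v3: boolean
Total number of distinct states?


State space = product of domain sizes of all variables.
Domain sizes:
  v1 (boolean): 2
  v2 (boolean): 2
  v3 (boolean): 2
Product = 2 * 2 * 2 = 8

8


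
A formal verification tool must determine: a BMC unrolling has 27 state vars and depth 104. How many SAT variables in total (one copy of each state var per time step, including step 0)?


BMC unrolls to depth k, creating one copy of each state var for steps 0..k.
Step count = 104 + 1 = 105 (steps 0 through 104)
Vars per step = 27
Total = 27 * 105 = 2835

2835


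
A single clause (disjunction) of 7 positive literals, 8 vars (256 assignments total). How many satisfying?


Step 1: Total=2^8=256
Step 2: Unsat when all 7 false: 2^1=2
Step 3: Sat=256-2=254

254


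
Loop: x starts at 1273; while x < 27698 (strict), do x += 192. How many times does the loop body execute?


Step 1: x goes from 1273 toward 27698 by 192; the body runs while x<27698, so iterations = ceil((bound-start)/step)
Step 2: Distance=26425
Step 3: ceil(26425/192)=138

138


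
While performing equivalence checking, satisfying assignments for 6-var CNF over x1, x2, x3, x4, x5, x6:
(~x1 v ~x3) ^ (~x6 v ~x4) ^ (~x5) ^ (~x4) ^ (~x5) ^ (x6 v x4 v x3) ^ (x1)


CNF with 7 clauses over 6 vars (64 assignments).
An assignment satisfies CNF iff every clause has >=1 true literal.
Check each row (bits = x1,x2,x3,x4,x5,x6; clause T/F shown):
  row 0 [000000]: clauses=TTTTTFF -> 0
  row 1 [000001]: clauses=TTTTTTF -> 0
  row 2 [000010]: clauses=TTFTFFF -> 0
  row 3 [000011]: clauses=TTFTFTF -> 0
  row 4 [000100]: clauses=TTTFTTF -> 0
  (every remaining row is evaluated the same way; all 64 results are listed next)
Full result column, 8 rows per line (x1,x2,x3 fixed per line; x4,x5,x6 runs 000..111 left to right):
  rows 0-7 [x1,x2,x3=000]: 00000000  (ones: 0)
  rows 8-15 [x1,x2,x3=001]: 00000000  (ones: 0)
  rows 16-23 [x1,x2,x3=010]: 00000000  (ones: 0)
  rows 24-31 [x1,x2,x3=011]: 00000000  (ones: 0)
  rows 32-39 [x1,x2,x3=100]: 01000000  (ones: 1)
  rows 40-47 [x1,x2,x3=101]: 00000000  (ones: 0)
  rows 48-55 [x1,x2,x3=110]: 01000000  (ones: 1)
  rows 56-63 [x1,x2,x3=111]: 00000000  (ones: 0)
Satisfying assignments = 0+0+0+0+1+0+1+0 = 2

2


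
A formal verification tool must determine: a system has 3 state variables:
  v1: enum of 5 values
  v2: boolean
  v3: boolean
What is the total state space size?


State space = product of domain sizes of all variables.
Domain sizes:
  v1 (enum of 5 values): 5
  v2 (boolean): 2
  v3 (boolean): 2
Product = 5 * 2 * 2 = 20

20


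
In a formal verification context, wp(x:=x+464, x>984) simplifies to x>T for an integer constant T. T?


Formula: wp(x:=E, P) = P[E/x] (substitute E for x in postcondition)
Step 1: Postcondition: x>984
Step 2: Substitute x+464 for x: x+464>984
Step 3: Solve for x: x > 984-464 = 520

520


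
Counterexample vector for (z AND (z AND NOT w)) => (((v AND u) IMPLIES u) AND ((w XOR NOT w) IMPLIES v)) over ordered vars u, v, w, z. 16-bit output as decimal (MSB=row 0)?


F1 = (z AND (z AND NOT w))
F2 = (((v AND u) IMPLIES u) AND ((w XOR NOT w) IMPLIES v))
Counterexample to F1=>F2 is where F1=1 and F2=0.
Evaluate each row (bits = u,v,w,z, MSB first):
  row 0 [0000]: F1=0 F2=0 -> F1&~F2 -> 0
  row 1 [0001]: F1=1 F2=0 -> F1&~F2 -> 1
  row 2 [0010]: F1=0 F2=0 -> F1&~F2 -> 0
  row 3 [0011]: F1=0 F2=0 -> F1&~F2 -> 0
  row 4 [0100]: F1=0 F2=1 -> F1&~F2 -> 0
  row 5 [0101]: F1=1 F2=1 -> F1&~F2 -> 0
  row 6 [0110]: F1=0 F2=1 -> F1&~F2 -> 0
  row 7 [0111]: F1=0 F2=1 -> F1&~F2 -> 0
  row 8 [1000]: F1=0 F2=0 -> F1&~F2 -> 0
  row 9 [1001]: F1=1 F2=0 -> F1&~F2 -> 1
  row 10 [1010]: F1=0 F2=0 -> F1&~F2 -> 0
  row 11 [1011]: F1=0 F2=0 -> F1&~F2 -> 0
  row 12 [1100]: F1=0 F2=1 -> F1&~F2 -> 0
  row 13 [1101]: F1=1 F2=1 -> F1&~F2 -> 0
  row 14 [1110]: F1=0 F2=1 -> F1&~F2 -> 0
  row 15 [1111]: F1=0 F2=1 -> F1&~F2 -> 0
Full result column, 4 rows per line (u,v fixed per line; w,z runs 00..11 left to right):
  rows 0-3 [u,v=00]: 0100  = hex 4
  rows 4-7 [u,v=01]: 0000  = hex 0
  rows 8-11 [u,v=10]: 0100  = hex 4
  rows 12-15 [u,v=11]: 0000  = hex 0
Counterexample vector (row 0 .. row 15) = 0100000001000000
Output column grouped in 4s = 0100 0000 0100 0000 = 0x4040
Convert to decimal digit by digit (value = value*16 + digit):
  4 -> 4
  4*16 + 0 = 64
  64*16 + 4 = 1028
  1028*16 + 0 = 16448
Decimal = 16448

16448


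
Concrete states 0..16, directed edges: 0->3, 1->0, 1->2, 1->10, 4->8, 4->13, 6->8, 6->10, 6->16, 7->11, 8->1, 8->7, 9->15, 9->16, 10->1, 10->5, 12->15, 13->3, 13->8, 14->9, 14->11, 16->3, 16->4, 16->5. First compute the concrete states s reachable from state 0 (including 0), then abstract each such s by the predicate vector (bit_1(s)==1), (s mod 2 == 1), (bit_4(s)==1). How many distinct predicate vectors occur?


BFS from 0:
Concrete reachable: {0, 3}
Abstract via predicates (bit_1(s)==1), (s mod 2 == 1), (bit_4(s)==1):
  (0,0,0) <- {0}
  (1,1,0) <- {3}
Distinct abstract states = 2

2


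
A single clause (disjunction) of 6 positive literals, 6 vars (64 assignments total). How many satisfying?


Step 1: Total=2^6=64
Step 2: Unsat when all 6 false: 2^0=1
Step 3: Sat=64-1=63

63


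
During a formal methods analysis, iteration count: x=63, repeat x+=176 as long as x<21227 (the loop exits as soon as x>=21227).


Step 1: x goes from 63 toward 21227 by 176; the body runs while x<21227, so iterations = ceil((bound-start)/step)
Step 2: Distance=21164
Step 3: ceil(21164/176)=121

121


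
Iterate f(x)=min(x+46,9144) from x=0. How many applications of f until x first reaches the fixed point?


Step 1: x=0, cap=9144, increment=46
Step 2: x grows by 46 each step until capped at 9144; fixed point is x=9144
Step 3: iterations = ceil(9144/46) = 199

199


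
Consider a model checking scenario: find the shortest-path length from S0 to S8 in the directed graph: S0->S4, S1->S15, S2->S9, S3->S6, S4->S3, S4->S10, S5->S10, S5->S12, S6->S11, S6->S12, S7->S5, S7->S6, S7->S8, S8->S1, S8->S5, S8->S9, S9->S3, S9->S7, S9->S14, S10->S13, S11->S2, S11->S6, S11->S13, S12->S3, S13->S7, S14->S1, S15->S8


BFS layer-by-layer from S0:
  dist 0: {S0}
  dist 1: {S4}
  dist 2: {S3, S10}
  dist 3: {S6, S13}
  dist 4: {S7, S11, S12}
  dist 5: {S2, S5, S8}
  -> S8 reached at distance 5
Shortest path length = 5

5


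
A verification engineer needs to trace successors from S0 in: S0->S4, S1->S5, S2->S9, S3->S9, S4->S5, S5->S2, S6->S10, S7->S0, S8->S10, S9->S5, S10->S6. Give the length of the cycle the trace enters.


Trace from S0 until a state repeats:
  S0 -> S4 -> S5 -> S2 -> S9 -> S5
S5 first seen at step 2, revisited at step 5.
Cycle length = 5 - 2 = 3

3


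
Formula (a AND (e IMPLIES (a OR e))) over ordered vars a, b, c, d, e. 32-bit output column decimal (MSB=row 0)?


Formula: (a AND (e IMPLIES (a OR e))) over a, b, c, d, e (32 rows)
Evaluate each row (bits = a,b,c,d,e, MSB first):
  row 0 [00000]: (0 AND (0 IMPLIES (0 OR 0))) -> 0
  row 1 [00001]: (0 AND (1 IMPLIES (0 OR 1))) -> 0
  row 2 [00010]: (0 AND (0 IMPLIES (0 OR 0))) -> 0
  row 3 [00011]: (0 AND (1 IMPLIES (0 OR 1))) -> 0
  row 4 [00100]: (0 AND (0 IMPLIES (0 OR 0))) -> 0
  row 5 [00101]: (0 AND (1 IMPLIES (0 OR 1))) -> 0
  row 6 [00110]: (0 AND (0 IMPLIES (0 OR 0))) -> 0
  row 7 [00111]: (0 AND (1 IMPLIES (0 OR 1))) -> 0
  row 8 [01000]: (0 AND (0 IMPLIES (0 OR 0))) -> 0
  row 9 [01001]: (0 AND (1 IMPLIES (0 OR 1))) -> 0
  row 10 [01010]: (0 AND (0 IMPLIES (0 OR 0))) -> 0
  row 11 [01011]: (0 AND (1 IMPLIES (0 OR 1))) -> 0
  row 12 [01100]: (0 AND (0 IMPLIES (0 OR 0))) -> 0
  row 13 [01101]: (0 AND (1 IMPLIES (0 OR 1))) -> 0
  row 14 [01110]: (0 AND (0 IMPLIES (0 OR 0))) -> 0
  row 15 [01111]: (0 AND (1 IMPLIES (0 OR 1))) -> 0
  row 16 [10000]: (1 AND (0 IMPLIES (1 OR 0))) -> 1
  row 17 [10001]: (1 AND (1 IMPLIES (1 OR 1))) -> 1
  row 18 [10010]: (1 AND (0 IMPLIES (1 OR 0))) -> 1
  row 19 [10011]: (1 AND (1 IMPLIES (1 OR 1))) -> 1
  row 20 [10100]: (1 AND (0 IMPLIES (1 OR 0))) -> 1
  row 21 [10101]: (1 AND (1 IMPLIES (1 OR 1))) -> 1
  row 22 [10110]: (1 AND (0 IMPLIES (1 OR 0))) -> 1
  row 23 [10111]: (1 AND (1 IMPLIES (1 OR 1))) -> 1
  row 24 [11000]: (1 AND (0 IMPLIES (1 OR 0))) -> 1
  row 25 [11001]: (1 AND (1 IMPLIES (1 OR 1))) -> 1
  row 26 [11010]: (1 AND (0 IMPLIES (1 OR 0))) -> 1
  row 27 [11011]: (1 AND (1 IMPLIES (1 OR 1))) -> 1
  row 28 [11100]: (1 AND (0 IMPLIES (1 OR 0))) -> 1
  row 29 [11101]: (1 AND (1 IMPLIES (1 OR 1))) -> 1
  row 30 [11110]: (1 AND (0 IMPLIES (1 OR 0))) -> 1
  row 31 [11111]: (1 AND (1 IMPLIES (1 OR 1))) -> 1
Full result column, 4 rows per line (a,b,c fixed per line; d,e runs 00..11 left to right):
  rows 0-3 [a,b,c=000]: 0000  = hex 0
  rows 4-7 [a,b,c=001]: 0000  = hex 0
  rows 8-11 [a,b,c=010]: 0000  = hex 0
  rows 12-15 [a,b,c=011]: 0000  = hex 0
  rows 16-19 [a,b,c=100]: 1111  = hex F
  rows 20-23 [a,b,c=101]: 1111  = hex F
  rows 24-27 [a,b,c=110]: 1111  = hex F
  rows 28-31 [a,b,c=111]: 1111  = hex F
Output column (row 0 .. row 31) = 00000000000000001111111111111111
Output column grouped in 4s = 0000 0000 0000 0000 1111 1111 1111 1111 = 0x0000FFFF
Convert to decimal digit by digit (value = value*16 + digit):
  0 -> 0
  0*16 + 0 = 0
  0*16 + 0 = 0
  0*16 + 0 = 0
  0*16 + 15 (F) = 15
  15*16 + 15 (F) = 255
  255*16 + 15 (F) = 4095
  4095*16 + 15 (F) = 65535
Decimal = 65535

65535


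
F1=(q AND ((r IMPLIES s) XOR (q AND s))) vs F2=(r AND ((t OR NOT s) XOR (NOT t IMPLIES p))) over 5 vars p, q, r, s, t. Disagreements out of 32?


F1 = (q AND ((r IMPLIES s) XOR (q AND s)))
F2 = (r AND ((t OR NOT s) XOR (NOT t IMPLIES p)))
Evaluate both on each of 32 rows (bits = p,q,r,s,t):
  row 0 [00000]: F1=0 F2=0 -> 0
  row 1 [00001]: F1=0 F2=0 -> 0
  row 2 [00010]: F1=0 F2=0 -> 0
  row 3 [00011]: F1=0 F2=0 -> 0
  row 4 [00100]: F1=0 F2=1 (differ) -> 1
  row 5 [00101]: F1=0 F2=0 -> 0
  row 6 [00110]: F1=0 F2=0 -> 0
  row 7 [00111]: F1=0 F2=0 -> 0
  row 8 [01000]: F1=1 F2=0 (differ) -> 1
  row 9 [01001]: F1=1 F2=0 (differ) -> 1
  row 10 [01010]: F1=0 F2=0 -> 0
  row 11 [01011]: F1=0 F2=0 -> 0
  row 12 [01100]: F1=0 F2=1 (differ) -> 1
  row 13 [01101]: F1=0 F2=0 -> 0
  row 14 [01110]: F1=0 F2=0 -> 0
  row 15 [01111]: F1=0 F2=0 -> 0
  row 16 [10000]: F1=0 F2=0 -> 0
  row 17 [10001]: F1=0 F2=0 -> 0
  row 18 [10010]: F1=0 F2=0 -> 0
  row 19 [10011]: F1=0 F2=0 -> 0
  row 20 [10100]: F1=0 F2=0 -> 0
  row 21 [10101]: F1=0 F2=0 -> 0
  row 22 [10110]: F1=0 F2=1 (differ) -> 1
  row 23 [10111]: F1=0 F2=0 -> 0
  row 24 [11000]: F1=1 F2=0 (differ) -> 1
  row 25 [11001]: F1=1 F2=0 (differ) -> 1
  row 26 [11010]: F1=0 F2=0 -> 0
  row 27 [11011]: F1=0 F2=0 -> 0
  row 28 [11100]: F1=0 F2=0 -> 0
  row 29 [11101]: F1=0 F2=0 -> 0
  row 30 [11110]: F1=0 F2=1 (differ) -> 1
  row 31 [11111]: F1=0 F2=0 -> 0
Full result column, 8 rows per line (p,q fixed per line; r,s,t runs 000..111 left to right):
  rows 0-7 [p,q=00]: 00001000  (ones: 1)
  rows 8-15 [p,q=01]: 11001000  (ones: 3)
  rows 16-23 [p,q=10]: 00000010  (ones: 1)
  rows 24-31 [p,q=11]: 11000010  (ones: 3)
Disagreements = 1+3+1+3 = 8

8


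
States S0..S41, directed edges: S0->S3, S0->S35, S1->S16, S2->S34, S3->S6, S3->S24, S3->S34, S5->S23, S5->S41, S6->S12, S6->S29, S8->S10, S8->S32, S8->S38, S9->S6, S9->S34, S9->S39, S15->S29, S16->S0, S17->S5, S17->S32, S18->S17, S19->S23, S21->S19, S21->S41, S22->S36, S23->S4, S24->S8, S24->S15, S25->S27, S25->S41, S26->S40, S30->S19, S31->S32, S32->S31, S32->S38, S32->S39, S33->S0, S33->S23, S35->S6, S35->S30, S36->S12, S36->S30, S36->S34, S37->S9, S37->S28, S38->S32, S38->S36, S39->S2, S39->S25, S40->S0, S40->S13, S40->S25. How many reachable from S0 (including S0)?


BFS from S0:
  layer 0: {S0}
  layer 1: {S3, S35}
  layer 2: {S6, S24, S30, S34}
  layer 3: {S8, S12, S15, S19, S29}
  layer 4: {S10, S23, S32, S38}
  layer 5: {S4, S31, S36, S39}
  layer 6: {S2, S25}
  layer 7: {S27, S41}
Reachable set: {S0, S2, S3, S4, S6, S8, S10, S12, S15, S19, S23, S24, S25, S27, S29, S30, S31, S32, S34, S35, S36, S38, S39, S41}
Count = 24

24


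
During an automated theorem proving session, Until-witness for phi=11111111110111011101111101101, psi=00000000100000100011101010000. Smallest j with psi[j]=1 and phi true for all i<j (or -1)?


(phi U psi) at 0: need smallest j with psi[j]=1 and phi[i]=1 for all i in [0,j).
Scan from step 0:
  step 0: phi=1, psi=0 -> continue
  step 1: phi=1, psi=0 -> continue
  step 2: phi=1, psi=0 -> continue
  step 3: phi=1, psi=0 -> continue
  step 8: psi=1 and phi held for [0,8) -> witness found
Witness step = 8

8


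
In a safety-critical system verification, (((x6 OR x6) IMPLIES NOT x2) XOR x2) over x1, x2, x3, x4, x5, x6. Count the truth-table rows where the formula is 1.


Formula: (((x6 OR x6) IMPLIES NOT x2) XOR x2) over 6 vars (64 rows)
Evaluate each row (x1, x2, x3, x4, x5, x6 as bits, MSB first):
  row 0 [000000]: (((0 OR 0) IMPLIES NOT 0) XOR 0) -> 1
  row 1 [000001]: (((1 OR 1) IMPLIES NOT 0) XOR 0) -> 1
  row 2 [000010]: (((0 OR 0) IMPLIES NOT 0) XOR 0) -> 1
  row 3 [000011]: (((1 OR 1) IMPLIES NOT 0) XOR 0) -> 1
  row 4 [000100]: (((0 OR 0) IMPLIES NOT 0) XOR 0) -> 1
  (every remaining row is evaluated the same way; all 64 results are listed next)
Full result column, 8 rows per line (x1,x2,x3 fixed per line; x4,x5,x6 runs 000..111 left to right):
  rows 0-7 [x1,x2,x3=000]: 11111111  (ones: 8)
  rows 8-15 [x1,x2,x3=001]: 11111111  (ones: 8)
  rows 16-23 [x1,x2,x3=010]: 01010101  (ones: 4)
  rows 24-31 [x1,x2,x3=011]: 01010101  (ones: 4)
  rows 32-39 [x1,x2,x3=100]: 11111111  (ones: 8)
  rows 40-47 [x1,x2,x3=101]: 11111111  (ones: 8)
  rows 48-55 [x1,x2,x3=110]: 01010101  (ones: 4)
  rows 56-63 [x1,x2,x3=111]: 01010101  (ones: 4)
Count of 1-rows = 8+8+4+4+8+8+4+4 = 48

48


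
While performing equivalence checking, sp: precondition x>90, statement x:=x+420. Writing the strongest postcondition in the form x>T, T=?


Formula: sp(P, x:=E) = exists old_x. (x = E[old_x/x]) AND P[old_x/x] (old_x is the value of x before the assignment; eliminate old_x by solving x = E[old_x/x] for old_x)
Step 1: Precondition P: x>90, i.e. old_x > 90
Step 2: Assignment gives x = old_x + 420, so old_x = x - 420
Step 3: Substitute into P: x - 420 > 90
Step 4: Simplify: x > 90+420 = 510

510


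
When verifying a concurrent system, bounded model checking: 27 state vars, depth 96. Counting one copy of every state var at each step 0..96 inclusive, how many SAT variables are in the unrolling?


BMC unrolls to depth k, creating one copy of each state var for steps 0..k.
Step count = 96 + 1 = 97 (steps 0 through 96)
Vars per step = 27
Total = 27 * 97 = 2619

2619


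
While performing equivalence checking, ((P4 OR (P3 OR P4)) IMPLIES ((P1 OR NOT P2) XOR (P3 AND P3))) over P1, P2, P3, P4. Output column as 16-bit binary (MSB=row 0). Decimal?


Formula: ((P4 OR (P3 OR P4)) IMPLIES ((P1 OR NOT P2) XOR (P3 AND P3))) over P1, P2, P3, P4 (16 rows)
Evaluate each row (bits = P1,P2,P3,P4, MSB first):
  row 0 [0000]: ((0 OR (0 OR 0)) IMPLIES ((0 OR NOT 0) XOR (0 AND 0))) -> 1
  row 1 [0001]: ((1 OR (0 OR 1)) IMPLIES ((0 OR NOT 0) XOR (0 AND 0))) -> 1
  row 2 [0010]: ((0 OR (1 OR 0)) IMPLIES ((0 OR NOT 0) XOR (1 AND 1))) -> 0
  row 3 [0011]: ((1 OR (1 OR 1)) IMPLIES ((0 OR NOT 0) XOR (1 AND 1))) -> 0
  row 4 [0100]: ((0 OR (0 OR 0)) IMPLIES ((0 OR NOT 1) XOR (0 AND 0))) -> 1
  row 5 [0101]: ((1 OR (0 OR 1)) IMPLIES ((0 OR NOT 1) XOR (0 AND 0))) -> 0
  row 6 [0110]: ((0 OR (1 OR 0)) IMPLIES ((0 OR NOT 1) XOR (1 AND 1))) -> 1
  row 7 [0111]: ((1 OR (1 OR 1)) IMPLIES ((0 OR NOT 1) XOR (1 AND 1))) -> 1
  row 8 [1000]: ((0 OR (0 OR 0)) IMPLIES ((1 OR NOT 0) XOR (0 AND 0))) -> 1
  row 9 [1001]: ((1 OR (0 OR 1)) IMPLIES ((1 OR NOT 0) XOR (0 AND 0))) -> 1
  row 10 [1010]: ((0 OR (1 OR 0)) IMPLIES ((1 OR NOT 0) XOR (1 AND 1))) -> 0
  row 11 [1011]: ((1 OR (1 OR 1)) IMPLIES ((1 OR NOT 0) XOR (1 AND 1))) -> 0
  row 12 [1100]: ((0 OR (0 OR 0)) IMPLIES ((1 OR NOT 1) XOR (0 AND 0))) -> 1
  row 13 [1101]: ((1 OR (0 OR 1)) IMPLIES ((1 OR NOT 1) XOR (0 AND 0))) -> 1
  row 14 [1110]: ((0 OR (1 OR 0)) IMPLIES ((1 OR NOT 1) XOR (1 AND 1))) -> 0
  row 15 [1111]: ((1 OR (1 OR 1)) IMPLIES ((1 OR NOT 1) XOR (1 AND 1))) -> 0
Full result column, 4 rows per line (P1,P2 fixed per line; P3,P4 runs 00..11 left to right):
  rows 0-3 [P1,P2=00]: 1100  = hex C
  rows 4-7 [P1,P2=01]: 1011  = hex B
  rows 8-11 [P1,P2=10]: 1100  = hex C
  rows 12-15 [P1,P2=11]: 1100  = hex C
Output column (row 0 .. row 15) = 1100101111001100
Output column grouped in 4s = 1100 1011 1100 1100 = 0xCBCC
Convert to decimal digit by digit (value = value*16 + digit):
  C -> 12
  12*16 + 11 (B) = 203
  203*16 + 12 (C) = 3260
  3260*16 + 12 (C) = 52172
Decimal = 52172

52172


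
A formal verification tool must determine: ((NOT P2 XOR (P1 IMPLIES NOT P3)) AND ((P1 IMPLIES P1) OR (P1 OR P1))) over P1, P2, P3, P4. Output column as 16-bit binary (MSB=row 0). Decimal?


Formula: ((NOT P2 XOR (P1 IMPLIES NOT P3)) AND ((P1 IMPLIES P1) OR (P1 OR P1))) over P1, P2, P3, P4 (16 rows)
Evaluate each row (bits = P1,P2,P3,P4, MSB first):
  row 0 [0000]: ((NOT 0 XOR (0 IMPLIES NOT 0)) AND ((0 IMPLIES 0) OR (0 OR 0))) -> 0
  row 1 [0001]: ((NOT 0 XOR (0 IMPLIES NOT 0)) AND ((0 IMPLIES 0) OR (0 OR 0))) -> 0
  row 2 [0010]: ((NOT 0 XOR (0 IMPLIES NOT 1)) AND ((0 IMPLIES 0) OR (0 OR 0))) -> 0
  row 3 [0011]: ((NOT 0 XOR (0 IMPLIES NOT 1)) AND ((0 IMPLIES 0) OR (0 OR 0))) -> 0
  row 4 [0100]: ((NOT 1 XOR (0 IMPLIES NOT 0)) AND ((0 IMPLIES 0) OR (0 OR 0))) -> 1
  row 5 [0101]: ((NOT 1 XOR (0 IMPLIES NOT 0)) AND ((0 IMPLIES 0) OR (0 OR 0))) -> 1
  row 6 [0110]: ((NOT 1 XOR (0 IMPLIES NOT 1)) AND ((0 IMPLIES 0) OR (0 OR 0))) -> 1
  row 7 [0111]: ((NOT 1 XOR (0 IMPLIES NOT 1)) AND ((0 IMPLIES 0) OR (0 OR 0))) -> 1
  row 8 [1000]: ((NOT 0 XOR (1 IMPLIES NOT 0)) AND ((1 IMPLIES 1) OR (1 OR 1))) -> 0
  row 9 [1001]: ((NOT 0 XOR (1 IMPLIES NOT 0)) AND ((1 IMPLIES 1) OR (1 OR 1))) -> 0
  row 10 [1010]: ((NOT 0 XOR (1 IMPLIES NOT 1)) AND ((1 IMPLIES 1) OR (1 OR 1))) -> 1
  row 11 [1011]: ((NOT 0 XOR (1 IMPLIES NOT 1)) AND ((1 IMPLIES 1) OR (1 OR 1))) -> 1
  row 12 [1100]: ((NOT 1 XOR (1 IMPLIES NOT 0)) AND ((1 IMPLIES 1) OR (1 OR 1))) -> 1
  row 13 [1101]: ((NOT 1 XOR (1 IMPLIES NOT 0)) AND ((1 IMPLIES 1) OR (1 OR 1))) -> 1
  row 14 [1110]: ((NOT 1 XOR (1 IMPLIES NOT 1)) AND ((1 IMPLIES 1) OR (1 OR 1))) -> 0
  row 15 [1111]: ((NOT 1 XOR (1 IMPLIES NOT 1)) AND ((1 IMPLIES 1) OR (1 OR 1))) -> 0
Full result column, 4 rows per line (P1,P2 fixed per line; P3,P4 runs 00..11 left to right):
  rows 0-3 [P1,P2=00]: 0000  = hex 0
  rows 4-7 [P1,P2=01]: 1111  = hex F
  rows 8-11 [P1,P2=10]: 0011  = hex 3
  rows 12-15 [P1,P2=11]: 1100  = hex C
Output column (row 0 .. row 15) = 0000111100111100
Output column grouped in 4s = 0000 1111 0011 1100 = 0x0F3C
Convert to decimal digit by digit (value = value*16 + digit):
  0 -> 0
  0*16 + 15 (F) = 15
  15*16 + 3 = 243
  243*16 + 12 (C) = 3900
Decimal = 3900

3900


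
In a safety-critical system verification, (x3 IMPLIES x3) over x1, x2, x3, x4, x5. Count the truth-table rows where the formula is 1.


Formula: (x3 IMPLIES x3) over 5 vars (32 rows)
Evaluate each row (x1, x2, x3, x4, x5 as bits, MSB first):
  row 0 [00000]: (0 IMPLIES 0) -> 1
  row 1 [00001]: (0 IMPLIES 0) -> 1
  row 2 [00010]: (0 IMPLIES 0) -> 1
  row 3 [00011]: (0 IMPLIES 0) -> 1
  row 4 [00100]: (1 IMPLIES 1) -> 1
  row 5 [00101]: (1 IMPLIES 1) -> 1
  row 6 [00110]: (1 IMPLIES 1) -> 1
  row 7 [00111]: (1 IMPLIES 1) -> 1
  row 8 [01000]: (0 IMPLIES 0) -> 1
  row 9 [01001]: (0 IMPLIES 0) -> 1
  row 10 [01010]: (0 IMPLIES 0) -> 1
  row 11 [01011]: (0 IMPLIES 0) -> 1
  row 12 [01100]: (1 IMPLIES 1) -> 1
  row 13 [01101]: (1 IMPLIES 1) -> 1
  row 14 [01110]: (1 IMPLIES 1) -> 1
  row 15 [01111]: (1 IMPLIES 1) -> 1
  row 16 [10000]: (0 IMPLIES 0) -> 1
  row 17 [10001]: (0 IMPLIES 0) -> 1
  row 18 [10010]: (0 IMPLIES 0) -> 1
  row 19 [10011]: (0 IMPLIES 0) -> 1
  row 20 [10100]: (1 IMPLIES 1) -> 1
  row 21 [10101]: (1 IMPLIES 1) -> 1
  row 22 [10110]: (1 IMPLIES 1) -> 1
  row 23 [10111]: (1 IMPLIES 1) -> 1
  row 24 [11000]: (0 IMPLIES 0) -> 1
  row 25 [11001]: (0 IMPLIES 0) -> 1
  row 26 [11010]: (0 IMPLIES 0) -> 1
  row 27 [11011]: (0 IMPLIES 0) -> 1
  row 28 [11100]: (1 IMPLIES 1) -> 1
  row 29 [11101]: (1 IMPLIES 1) -> 1
  row 30 [11110]: (1 IMPLIES 1) -> 1
  row 31 [11111]: (1 IMPLIES 1) -> 1
Full result column, 8 rows per line (x1,x2 fixed per line; x3,x4,x5 runs 000..111 left to right):
  rows 0-7 [x1,x2=00]: 11111111  (ones: 8)
  rows 8-15 [x1,x2=01]: 11111111  (ones: 8)
  rows 16-23 [x1,x2=10]: 11111111  (ones: 8)
  rows 24-31 [x1,x2=11]: 11111111  (ones: 8)
Count of 1-rows = 8+8+8+8 = 32

32


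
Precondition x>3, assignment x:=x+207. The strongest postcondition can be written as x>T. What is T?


Formula: sp(P, x:=E) = exists old_x. (x = E[old_x/x]) AND P[old_x/x] (old_x is the value of x before the assignment; eliminate old_x by solving x = E[old_x/x] for old_x)
Step 1: Precondition P: x>3, i.e. old_x > 3
Step 2: Assignment gives x = old_x + 207, so old_x = x - 207
Step 3: Substitute into P: x - 207 > 3
Step 4: Simplify: x > 3+207 = 210

210


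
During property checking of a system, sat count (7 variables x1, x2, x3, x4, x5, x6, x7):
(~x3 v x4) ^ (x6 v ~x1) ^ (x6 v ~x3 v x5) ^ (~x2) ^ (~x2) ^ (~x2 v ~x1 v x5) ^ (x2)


CNF with 7 clauses over 7 vars (128 assignments).
An assignment satisfies CNF iff every clause has >=1 true literal.
Check each row (bits = x1,x2,x3,x4,x5,x6,x7; clause T/F shown):
  row 0 [0000000]: clauses=TTTTTTF -> 0
  row 1 [0000001]: clauses=TTTTTTF -> 0
  row 2 [0000010]: clauses=TTTTTTF -> 0
  row 3 [0000011]: clauses=TTTTTTF -> 0
  row 4 [0000100]: clauses=TTTTTTF -> 0
  (every remaining row is evaluated the same way; all 128 results are listed next)
Full result column, 8 rows per line (x1,x2,x3,x4 fixed per line; x5,x6,x7 runs 000..111 left to right):
  rows 0-7 [x1,x2,x3,x4=0000]: 00000000  (ones: 0)
  rows 8-15 [x1,x2,x3,x4=0001]: 00000000  (ones: 0)
  rows 16-23 [x1,x2,x3,x4=0010]: 00000000  (ones: 0)
  rows 24-31 [x1,x2,x3,x4=0011]: 00000000  (ones: 0)
  rows 32-39 [x1,x2,x3,x4=0100]: 00000000  (ones: 0)
  rows 40-47 [x1,x2,x3,x4=0101]: 00000000  (ones: 0)
  rows 48-55 [x1,x2,x3,x4=0110]: 00000000  (ones: 0)
  rows 56-63 [x1,x2,x3,x4=0111]: 00000000  (ones: 0)
  rows 64-71 [x1,x2,x3,x4=1000]: 00000000  (ones: 0)
  rows 72-79 [x1,x2,x3,x4=1001]: 00000000  (ones: 0)
  rows 80-87 [x1,x2,x3,x4=1010]: 00000000  (ones: 0)
  rows 88-95 [x1,x2,x3,x4=1011]: 00000000  (ones: 0)
  rows 96-103 [x1,x2,x3,x4=1100]: 00000000  (ones: 0)
  rows 104-111 [x1,x2,x3,x4=1101]: 00000000  (ones: 0)
  rows 112-119 [x1,x2,x3,x4=1110]: 00000000  (ones: 0)
  rows 120-127 [x1,x2,x3,x4=1111]: 00000000  (ones: 0)
Satisfying assignments = 0+0+0+0+0+0+0+0+0+0+0+0+0+0+0+0 = 0

0


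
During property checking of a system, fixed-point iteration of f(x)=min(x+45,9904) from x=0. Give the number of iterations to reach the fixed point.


Step 1: x=0, cap=9904, increment=45
Step 2: x grows by 45 each step until capped at 9904; fixed point is x=9904
Step 3: iterations = ceil(9904/45) = 221

221


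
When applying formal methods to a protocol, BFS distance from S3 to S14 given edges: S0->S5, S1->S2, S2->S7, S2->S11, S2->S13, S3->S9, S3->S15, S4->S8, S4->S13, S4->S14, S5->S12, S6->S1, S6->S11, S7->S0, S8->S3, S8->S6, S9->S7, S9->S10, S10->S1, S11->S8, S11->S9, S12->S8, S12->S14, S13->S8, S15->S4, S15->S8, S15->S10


BFS layer-by-layer from S3:
  dist 0: {S3}
  dist 1: {S9, S15}
  dist 2: {S4, S7, S8, S10}
  dist 3: {S0, S1, S6, S13, S14}
  -> S14 reached at distance 3
Shortest path length = 3

3


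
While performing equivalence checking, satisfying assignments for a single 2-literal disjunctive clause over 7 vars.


Step 1: Total=2^7=128
Step 2: Unsat when all 2 false: 2^5=32
Step 3: Sat=128-32=96

96


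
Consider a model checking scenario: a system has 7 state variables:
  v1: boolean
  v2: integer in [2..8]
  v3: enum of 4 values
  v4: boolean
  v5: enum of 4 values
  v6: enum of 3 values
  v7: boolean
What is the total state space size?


State space = product of domain sizes of all variables.
Domain sizes:
  v1 (boolean): 2
  v2 (integer in [2..8]): 7
  v3 (enum of 4 values): 4
  v4 (boolean): 2
  v5 (enum of 4 values): 4
  v6 (enum of 3 values): 3
  v7 (boolean): 2
Product = 2 * 7 * 4 * 2 * 4 * 3 * 2 = 2688

2688


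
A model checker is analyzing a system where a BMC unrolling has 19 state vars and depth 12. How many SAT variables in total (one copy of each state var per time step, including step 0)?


BMC unrolls to depth k, creating one copy of each state var for steps 0..k.
Step count = 12 + 1 = 13 (steps 0 through 12)
Vars per step = 19
Total = 19 * 13 = 247

247


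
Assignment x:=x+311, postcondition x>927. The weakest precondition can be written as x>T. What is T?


Formula: wp(x:=E, P) = P[E/x] (substitute E for x in postcondition)
Step 1: Postcondition: x>927
Step 2: Substitute x+311 for x: x+311>927
Step 3: Solve for x: x > 927-311 = 616

616


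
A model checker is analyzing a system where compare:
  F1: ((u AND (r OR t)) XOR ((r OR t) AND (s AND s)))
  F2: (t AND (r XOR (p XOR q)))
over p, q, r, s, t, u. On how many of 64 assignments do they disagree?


F1 = ((u AND (r OR t)) XOR ((r OR t) AND (s AND s)))
F2 = (t AND (r XOR (p XOR q)))
Evaluate both on each of 64 rows (bits = p,q,r,s,t,u):
  row 0 [000000]: F1=0 F2=0 -> 0
  row 1 [000001]: F1=0 F2=0 -> 0
  row 2 [000010]: F1=0 F2=0 -> 0
  row 3 [000011]: F1=1 F2=0 (differ) -> 1
  row 4 [000100]: F1=0 F2=0 -> 0
  (every remaining row is evaluated the same way; all 64 results are listed next)
Full result column, 8 rows per line (p,q,r fixed per line; s,t,u runs 000..111 left to right):
  rows 0-7 [p,q,r=000]: 00010010  (ones: 2)
  rows 8-15 [p,q,r=001]: 01101001  (ones: 4)
  rows 16-23 [p,q,r=010]: 00100001  (ones: 2)
  rows 24-31 [p,q,r=011]: 01011010  (ones: 4)
  rows 32-39 [p,q,r=100]: 00100001  (ones: 2)
  rows 40-47 [p,q,r=101]: 01011010  (ones: 4)
  rows 48-55 [p,q,r=110]: 00010010  (ones: 2)
  rows 56-63 [p,q,r=111]: 01101001  (ones: 4)
Disagreements = 2+4+2+4+2+4+2+4 = 24

24


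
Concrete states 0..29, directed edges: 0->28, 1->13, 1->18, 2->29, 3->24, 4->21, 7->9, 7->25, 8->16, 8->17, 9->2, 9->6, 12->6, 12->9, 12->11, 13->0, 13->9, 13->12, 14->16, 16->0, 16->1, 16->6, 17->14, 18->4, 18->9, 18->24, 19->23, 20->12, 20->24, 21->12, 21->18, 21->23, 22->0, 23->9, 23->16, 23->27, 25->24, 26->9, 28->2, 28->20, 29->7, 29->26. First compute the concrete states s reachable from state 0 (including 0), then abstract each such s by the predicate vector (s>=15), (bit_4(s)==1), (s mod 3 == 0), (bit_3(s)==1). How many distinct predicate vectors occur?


BFS from 0:
Concrete reachable: {0, 2, 6, 7, 9, 11, 12, 20, 24, 25, 26, 28, 29}
Abstract via predicates (s>=15), (bit_4(s)==1), (s mod 3 == 0), (bit_3(s)==1):
  (0,0,0,0) <- {2, 7}
  (0,0,0,1) <- {11}
  (0,0,1,0) <- {0, 6}
  (0,0,1,1) <- {9, 12}
  (1,1,0,0) <- {20}
  (1,1,0,1) <- {25, 26, 28, 29}
  (1,1,1,1) <- {24}
Distinct abstract states = 7

7


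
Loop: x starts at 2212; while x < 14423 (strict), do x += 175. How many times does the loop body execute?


Step 1: x goes from 2212 toward 14423 by 175; the body runs while x<14423, so iterations = ceil((bound-start)/step)
Step 2: Distance=12211
Step 3: ceil(12211/175)=70

70


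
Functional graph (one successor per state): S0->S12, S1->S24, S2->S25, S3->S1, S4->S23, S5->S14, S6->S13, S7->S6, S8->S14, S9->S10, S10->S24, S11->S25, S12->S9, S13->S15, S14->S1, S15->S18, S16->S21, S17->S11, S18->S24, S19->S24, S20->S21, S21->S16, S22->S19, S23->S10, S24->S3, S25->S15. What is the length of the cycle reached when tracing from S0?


Trace from S0 until a state repeats:
  S0 -> S12 -> S9 -> S10 -> S24 -> S3 -> S1 -> S24
S24 first seen at step 4, revisited at step 7.
Cycle length = 7 - 4 = 3

3


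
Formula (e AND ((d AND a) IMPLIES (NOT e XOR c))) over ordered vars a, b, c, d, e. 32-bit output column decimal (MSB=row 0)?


Formula: (e AND ((d AND a) IMPLIES (NOT e XOR c))) over a, b, c, d, e (32 rows)
Evaluate each row (bits = a,b,c,d,e, MSB first):
  row 0 [00000]: (0 AND ((0 AND 0) IMPLIES (NOT 0 XOR 0))) -> 0
  row 1 [00001]: (1 AND ((0 AND 0) IMPLIES (NOT 1 XOR 0))) -> 1
  row 2 [00010]: (0 AND ((1 AND 0) IMPLIES (NOT 0 XOR 0))) -> 0
  row 3 [00011]: (1 AND ((1 AND 0) IMPLIES (NOT 1 XOR 0))) -> 1
  row 4 [00100]: (0 AND ((0 AND 0) IMPLIES (NOT 0 XOR 1))) -> 0
  row 5 [00101]: (1 AND ((0 AND 0) IMPLIES (NOT 1 XOR 1))) -> 1
  row 6 [00110]: (0 AND ((1 AND 0) IMPLIES (NOT 0 XOR 1))) -> 0
  row 7 [00111]: (1 AND ((1 AND 0) IMPLIES (NOT 1 XOR 1))) -> 1
  row 8 [01000]: (0 AND ((0 AND 0) IMPLIES (NOT 0 XOR 0))) -> 0
  row 9 [01001]: (1 AND ((0 AND 0) IMPLIES (NOT 1 XOR 0))) -> 1
  row 10 [01010]: (0 AND ((1 AND 0) IMPLIES (NOT 0 XOR 0))) -> 0
  row 11 [01011]: (1 AND ((1 AND 0) IMPLIES (NOT 1 XOR 0))) -> 1
  row 12 [01100]: (0 AND ((0 AND 0) IMPLIES (NOT 0 XOR 1))) -> 0
  row 13 [01101]: (1 AND ((0 AND 0) IMPLIES (NOT 1 XOR 1))) -> 1
  row 14 [01110]: (0 AND ((1 AND 0) IMPLIES (NOT 0 XOR 1))) -> 0
  row 15 [01111]: (1 AND ((1 AND 0) IMPLIES (NOT 1 XOR 1))) -> 1
  row 16 [10000]: (0 AND ((0 AND 1) IMPLIES (NOT 0 XOR 0))) -> 0
  row 17 [10001]: (1 AND ((0 AND 1) IMPLIES (NOT 1 XOR 0))) -> 1
  row 18 [10010]: (0 AND ((1 AND 1) IMPLIES (NOT 0 XOR 0))) -> 0
  row 19 [10011]: (1 AND ((1 AND 1) IMPLIES (NOT 1 XOR 0))) -> 0
  row 20 [10100]: (0 AND ((0 AND 1) IMPLIES (NOT 0 XOR 1))) -> 0
  row 21 [10101]: (1 AND ((0 AND 1) IMPLIES (NOT 1 XOR 1))) -> 1
  row 22 [10110]: (0 AND ((1 AND 1) IMPLIES (NOT 0 XOR 1))) -> 0
  row 23 [10111]: (1 AND ((1 AND 1) IMPLIES (NOT 1 XOR 1))) -> 1
  row 24 [11000]: (0 AND ((0 AND 1) IMPLIES (NOT 0 XOR 0))) -> 0
  row 25 [11001]: (1 AND ((0 AND 1) IMPLIES (NOT 1 XOR 0))) -> 1
  row 26 [11010]: (0 AND ((1 AND 1) IMPLIES (NOT 0 XOR 0))) -> 0
  row 27 [11011]: (1 AND ((1 AND 1) IMPLIES (NOT 1 XOR 0))) -> 0
  row 28 [11100]: (0 AND ((0 AND 1) IMPLIES (NOT 0 XOR 1))) -> 0
  row 29 [11101]: (1 AND ((0 AND 1) IMPLIES (NOT 1 XOR 1))) -> 1
  row 30 [11110]: (0 AND ((1 AND 1) IMPLIES (NOT 0 XOR 1))) -> 0
  row 31 [11111]: (1 AND ((1 AND 1) IMPLIES (NOT 1 XOR 1))) -> 1
Full result column, 4 rows per line (a,b,c fixed per line; d,e runs 00..11 left to right):
  rows 0-3 [a,b,c=000]: 0101  = hex 5
  rows 4-7 [a,b,c=001]: 0101  = hex 5
  rows 8-11 [a,b,c=010]: 0101  = hex 5
  rows 12-15 [a,b,c=011]: 0101  = hex 5
  rows 16-19 [a,b,c=100]: 0100  = hex 4
  rows 20-23 [a,b,c=101]: 0101  = hex 5
  rows 24-27 [a,b,c=110]: 0100  = hex 4
  rows 28-31 [a,b,c=111]: 0101  = hex 5
Output column (row 0 .. row 31) = 01010101010101010100010101000101
Output column grouped in 4s = 0101 0101 0101 0101 0100 0101 0100 0101 = 0x55554545
Convert to decimal digit by digit (value = value*16 + digit):
  5 -> 5
  5*16 + 5 = 85
  85*16 + 5 = 1365
  1365*16 + 5 = 21845
  21845*16 + 4 = 349524
  349524*16 + 5 = 5592389
  5592389*16 + 4 = 89478228
  89478228*16 + 5 = 1431651653
Decimal = 1431651653

1431651653


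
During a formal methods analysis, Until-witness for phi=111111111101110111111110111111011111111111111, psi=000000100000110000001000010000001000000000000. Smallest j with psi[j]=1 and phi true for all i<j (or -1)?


(phi U psi) at 0: need smallest j with psi[j]=1 and phi[i]=1 for all i in [0,j).
Scan from step 0:
  step 0: phi=1, psi=0 -> continue
  step 1: phi=1, psi=0 -> continue
  step 2: phi=1, psi=0 -> continue
  step 3: phi=1, psi=0 -> continue
  step 6: psi=1 and phi held for [0,6) -> witness found
Witness step = 6

6


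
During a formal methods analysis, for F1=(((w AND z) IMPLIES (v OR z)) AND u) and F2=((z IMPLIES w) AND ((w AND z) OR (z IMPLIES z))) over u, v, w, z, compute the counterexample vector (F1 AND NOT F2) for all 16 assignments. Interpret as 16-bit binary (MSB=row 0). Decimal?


F1 = (((w AND z) IMPLIES (v OR z)) AND u)
F2 = ((z IMPLIES w) AND ((w AND z) OR (z IMPLIES z)))
Counterexample to F1=>F2 is where F1=1 and F2=0.
Evaluate each row (bits = u,v,w,z, MSB first):
  row 0 [0000]: F1=0 F2=1 -> F1&~F2 -> 0
  row 1 [0001]: F1=0 F2=0 -> F1&~F2 -> 0
  row 2 [0010]: F1=0 F2=1 -> F1&~F2 -> 0
  row 3 [0011]: F1=0 F2=1 -> F1&~F2 -> 0
  row 4 [0100]: F1=0 F2=1 -> F1&~F2 -> 0
  row 5 [0101]: F1=0 F2=0 -> F1&~F2 -> 0
  row 6 [0110]: F1=0 F2=1 -> F1&~F2 -> 0
  row 7 [0111]: F1=0 F2=1 -> F1&~F2 -> 0
  row 8 [1000]: F1=1 F2=1 -> F1&~F2 -> 0
  row 9 [1001]: F1=1 F2=0 -> F1&~F2 -> 1
  row 10 [1010]: F1=1 F2=1 -> F1&~F2 -> 0
  row 11 [1011]: F1=1 F2=1 -> F1&~F2 -> 0
  row 12 [1100]: F1=1 F2=1 -> F1&~F2 -> 0
  row 13 [1101]: F1=1 F2=0 -> F1&~F2 -> 1
  row 14 [1110]: F1=1 F2=1 -> F1&~F2 -> 0
  row 15 [1111]: F1=1 F2=1 -> F1&~F2 -> 0
Full result column, 4 rows per line (u,v fixed per line; w,z runs 00..11 left to right):
  rows 0-3 [u,v=00]: 0000  = hex 0
  rows 4-7 [u,v=01]: 0000  = hex 0
  rows 8-11 [u,v=10]: 0100  = hex 4
  rows 12-15 [u,v=11]: 0100  = hex 4
Counterexample vector (row 0 .. row 15) = 0000000001000100
Output column grouped in 4s = 0000 0000 0100 0100 = 0x0044
Convert to decimal digit by digit (value = value*16 + digit):
  0 -> 0
  0*16 + 0 = 0
  0*16 + 4 = 4
  4*16 + 4 = 68
Decimal = 68

68
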